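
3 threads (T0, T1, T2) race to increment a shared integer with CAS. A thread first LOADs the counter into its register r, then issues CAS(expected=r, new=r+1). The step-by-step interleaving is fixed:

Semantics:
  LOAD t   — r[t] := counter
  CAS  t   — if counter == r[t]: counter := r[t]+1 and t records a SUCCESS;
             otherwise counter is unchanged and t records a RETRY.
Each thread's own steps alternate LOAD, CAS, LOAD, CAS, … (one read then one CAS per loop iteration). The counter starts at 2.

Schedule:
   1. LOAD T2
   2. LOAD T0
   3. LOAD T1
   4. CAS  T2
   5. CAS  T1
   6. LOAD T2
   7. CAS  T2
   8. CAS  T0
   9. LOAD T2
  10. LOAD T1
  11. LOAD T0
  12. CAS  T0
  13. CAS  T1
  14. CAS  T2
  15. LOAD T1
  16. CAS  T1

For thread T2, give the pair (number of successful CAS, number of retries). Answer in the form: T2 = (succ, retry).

T2 = (2, 1)

step 1: T2 LOAD ⇒ load; ctr=2 reg=2
step 2: T0 LOAD ⇒ load; ctr=2 reg=2
step 3: T1 LOAD ⇒ load; ctr=2 reg=2
step 4: T2 CAS ⇒ ok; ctr=3 reg=2
step 5: T1 CAS ⇒ retry; ctr=3 reg=2
step 6: T2 LOAD ⇒ load; ctr=3 reg=3
step 7: T2 CAS ⇒ ok; ctr=4 reg=3
step 8: T0 CAS ⇒ retry; ctr=4 reg=2
step 9: T2 LOAD ⇒ load; ctr=4 reg=4
step 10: T1 LOAD ⇒ load; ctr=4 reg=4
step 11: T0 LOAD ⇒ load; ctr=4 reg=4
step 12: T0 CAS ⇒ ok; ctr=5 reg=4
step 13: T1 CAS ⇒ retry; ctr=5 reg=4
step 14: T2 CAS ⇒ retry; ctr=5 reg=4
step 15: T1 LOAD ⇒ load; ctr=5 reg=5
step 16: T1 CAS ⇒ ok; ctr=6 reg=5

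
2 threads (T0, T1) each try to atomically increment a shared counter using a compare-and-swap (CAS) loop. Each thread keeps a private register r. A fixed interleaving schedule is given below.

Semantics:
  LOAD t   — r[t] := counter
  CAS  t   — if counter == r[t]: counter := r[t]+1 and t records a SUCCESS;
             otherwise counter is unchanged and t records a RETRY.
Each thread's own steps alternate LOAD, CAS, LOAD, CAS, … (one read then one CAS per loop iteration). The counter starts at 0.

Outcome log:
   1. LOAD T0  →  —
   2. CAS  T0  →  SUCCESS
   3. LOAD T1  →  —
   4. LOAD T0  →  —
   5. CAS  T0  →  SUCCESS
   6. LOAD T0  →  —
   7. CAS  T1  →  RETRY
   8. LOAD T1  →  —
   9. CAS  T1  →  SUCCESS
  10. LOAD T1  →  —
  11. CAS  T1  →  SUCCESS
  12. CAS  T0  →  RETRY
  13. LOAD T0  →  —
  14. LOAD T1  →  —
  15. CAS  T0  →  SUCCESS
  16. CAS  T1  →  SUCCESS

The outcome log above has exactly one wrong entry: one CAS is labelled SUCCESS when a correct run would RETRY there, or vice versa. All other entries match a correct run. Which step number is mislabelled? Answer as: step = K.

Re-executing:
   1) LOAD T0:  M=0  r_T0=0
   2) CAS  T0:  M=1  r_T0=0 ✓
   3) LOAD T1:  M=1  r_T1=1
   4) LOAD T0:  M=1  r_T0=1
   5) CAS  T0:  M=2  r_T0=1 ✓
   6) LOAD T0:  M=2  r_T0=2
   7) CAS  T1:  M=2  r_T1=1 ✗
   8) LOAD T1:  M=2  r_T1=2
   9) CAS  T1:  M=3  r_T1=2 ✓
  10) LOAD T1:  M=3  r_T1=3
  11) CAS  T1:  M=4  r_T1=3 ✓
  12) CAS  T0:  M=4  r_T0=2 ✗
  13) LOAD T0:  M=4  r_T0=4
  14) LOAD T1:  M=4  r_T1=4
  15) CAS  T0:  M=5  r_T0=4 ✓
  16) CAS  T1:  M=5  r_T1=4 ✗
Mismatch at 16.

step = 16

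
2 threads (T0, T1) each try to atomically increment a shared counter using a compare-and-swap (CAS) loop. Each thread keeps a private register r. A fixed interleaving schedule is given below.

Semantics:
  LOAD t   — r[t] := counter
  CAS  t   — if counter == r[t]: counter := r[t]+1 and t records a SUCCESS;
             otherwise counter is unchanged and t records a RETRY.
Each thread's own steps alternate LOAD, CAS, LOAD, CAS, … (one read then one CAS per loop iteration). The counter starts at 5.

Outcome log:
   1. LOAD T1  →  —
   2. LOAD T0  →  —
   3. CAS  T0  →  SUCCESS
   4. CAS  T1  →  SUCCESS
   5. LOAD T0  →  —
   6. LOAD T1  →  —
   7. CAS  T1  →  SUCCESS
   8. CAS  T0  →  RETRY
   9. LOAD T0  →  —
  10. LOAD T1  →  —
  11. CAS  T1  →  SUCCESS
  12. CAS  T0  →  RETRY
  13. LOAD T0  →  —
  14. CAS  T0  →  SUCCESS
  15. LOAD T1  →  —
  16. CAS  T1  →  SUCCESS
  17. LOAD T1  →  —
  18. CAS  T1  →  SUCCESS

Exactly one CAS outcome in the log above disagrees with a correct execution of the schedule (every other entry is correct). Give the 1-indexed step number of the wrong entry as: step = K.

Re-executing:
[1] T1.load  rd  (counter 5, T1.r 5)
[2] T0.load  rd  (counter 5, T0.r 5)
[3] T0.cas  hit  (counter 6, T0.r 5)
[4] T1.cas  miss  (counter 6, T1.r 5)
[5] T0.load  rd  (counter 6, T0.r 6)
[6] T1.load  rd  (counter 6, T1.r 6)
[7] T1.cas  hit  (counter 7, T1.r 6)
[8] T0.cas  miss  (counter 7, T0.r 6)
[9] T0.load  rd  (counter 7, T0.r 7)
[10] T1.load  rd  (counter 7, T1.r 7)
[11] T1.cas  hit  (counter 8, T1.r 7)
[12] T0.cas  miss  (counter 8, T0.r 7)
[13] T0.load  rd  (counter 8, T0.r 8)
[14] T0.cas  hit  (counter 9, T0.r 8)
[15] T1.load  rd  (counter 9, T1.r 9)
[16] T1.cas  hit  (counter 10, T1.r 9)
[17] T1.load  rd  (counter 10, T1.r 10)
[18] T1.cas  hit  (counter 11, T1.r 10)
Mismatch at 4.

step = 4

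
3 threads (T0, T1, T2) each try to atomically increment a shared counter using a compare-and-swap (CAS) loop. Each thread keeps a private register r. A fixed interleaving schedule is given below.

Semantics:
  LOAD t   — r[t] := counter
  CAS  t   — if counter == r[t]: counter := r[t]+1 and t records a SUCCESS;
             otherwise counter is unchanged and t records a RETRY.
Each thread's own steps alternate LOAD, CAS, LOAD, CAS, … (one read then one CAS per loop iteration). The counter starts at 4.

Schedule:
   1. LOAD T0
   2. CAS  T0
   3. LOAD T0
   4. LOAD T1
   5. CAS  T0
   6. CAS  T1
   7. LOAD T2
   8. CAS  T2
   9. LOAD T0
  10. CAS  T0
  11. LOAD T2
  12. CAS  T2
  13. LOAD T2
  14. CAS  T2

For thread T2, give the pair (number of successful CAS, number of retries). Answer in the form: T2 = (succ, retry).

   1) LOAD T0:  M=4  r_T0=4
   2) CAS  T0:  M=5  r_T0=4 ✓
   3) LOAD T0:  M=5  r_T0=5
   4) LOAD T1:  M=5  r_T1=5
   5) CAS  T0:  M=6  r_T0=5 ✓
   6) CAS  T1:  M=6  r_T1=5 ✗
   7) LOAD T2:  M=6  r_T2=6
   8) CAS  T2:  M=7  r_T2=6 ✓
   9) LOAD T0:  M=7  r_T0=7
  10) CAS  T0:  M=8  r_T0=7 ✓
  11) LOAD T2:  M=8  r_T2=8
  12) CAS  T2:  M=9  r_T2=8 ✓
  13) LOAD T2:  M=9  r_T2=9
  14) CAS  T2:  M=10  r_T2=9 ✓

T2 = (3, 0)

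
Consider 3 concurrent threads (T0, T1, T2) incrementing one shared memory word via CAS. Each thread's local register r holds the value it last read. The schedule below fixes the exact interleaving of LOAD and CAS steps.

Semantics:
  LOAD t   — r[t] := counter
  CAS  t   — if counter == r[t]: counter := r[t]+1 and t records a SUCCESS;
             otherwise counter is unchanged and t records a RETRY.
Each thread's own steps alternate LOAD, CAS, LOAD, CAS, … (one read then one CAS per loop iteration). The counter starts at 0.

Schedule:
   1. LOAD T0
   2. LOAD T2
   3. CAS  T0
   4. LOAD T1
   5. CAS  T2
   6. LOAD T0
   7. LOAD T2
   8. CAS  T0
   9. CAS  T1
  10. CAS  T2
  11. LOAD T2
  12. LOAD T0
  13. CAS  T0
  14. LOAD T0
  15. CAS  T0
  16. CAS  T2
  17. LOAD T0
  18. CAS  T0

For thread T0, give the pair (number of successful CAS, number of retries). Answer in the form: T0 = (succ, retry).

[1] T0.load  rd  (counter 0, T0.r 0)
[2] T2.load  rd  (counter 0, T2.r 0)
[3] T0.cas  hit  (counter 1, T0.r 0)
[4] T1.load  rd  (counter 1, T1.r 1)
[5] T2.cas  miss  (counter 1, T2.r 0)
[6] T0.load  rd  (counter 1, T0.r 1)
[7] T2.load  rd  (counter 1, T2.r 1)
[8] T0.cas  hit  (counter 2, T0.r 1)
[9] T1.cas  miss  (counter 2, T1.r 1)
[10] T2.cas  miss  (counter 2, T2.r 1)
[11] T2.load  rd  (counter 2, T2.r 2)
[12] T0.load  rd  (counter 2, T0.r 2)
[13] T0.cas  hit  (counter 3, T0.r 2)
[14] T0.load  rd  (counter 3, T0.r 3)
[15] T0.cas  hit  (counter 4, T0.r 3)
[16] T2.cas  miss  (counter 4, T2.r 2)
[17] T0.load  rd  (counter 4, T0.r 4)
[18] T0.cas  hit  (counter 5, T0.r 4)

T0 = (5, 0)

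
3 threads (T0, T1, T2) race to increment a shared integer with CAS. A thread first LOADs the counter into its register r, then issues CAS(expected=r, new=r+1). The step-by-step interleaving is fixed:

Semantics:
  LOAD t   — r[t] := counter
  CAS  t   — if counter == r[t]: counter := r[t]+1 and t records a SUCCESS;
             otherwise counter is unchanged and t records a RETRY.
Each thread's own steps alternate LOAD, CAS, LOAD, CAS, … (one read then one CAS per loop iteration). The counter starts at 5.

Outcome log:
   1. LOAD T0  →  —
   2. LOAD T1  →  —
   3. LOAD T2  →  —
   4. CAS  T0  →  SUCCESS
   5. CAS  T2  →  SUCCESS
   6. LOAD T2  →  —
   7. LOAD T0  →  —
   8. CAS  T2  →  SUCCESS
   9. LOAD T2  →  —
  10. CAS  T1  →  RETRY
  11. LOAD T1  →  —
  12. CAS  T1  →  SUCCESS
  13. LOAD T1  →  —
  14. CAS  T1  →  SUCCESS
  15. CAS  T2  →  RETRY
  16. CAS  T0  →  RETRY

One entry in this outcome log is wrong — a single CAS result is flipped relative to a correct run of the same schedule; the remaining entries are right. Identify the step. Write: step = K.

Correct run:
T0 LOAD — after: cnt=5, r=5 — load
T1 LOAD — after: cnt=5, r=5 — load
T2 LOAD — after: cnt=5, r=5 — load
T0 CAS — after: cnt=6, r=5 — ok
T2 CAS — after: cnt=6, r=5 — retry
T2 LOAD — after: cnt=6, r=6 — load
T0 LOAD — after: cnt=6, r=6 — load
T2 CAS — after: cnt=7, r=6 — ok
T2 LOAD — after: cnt=7, r=7 — load
T1 CAS — after: cnt=7, r=5 — retry
T1 LOAD — after: cnt=7, r=7 — load
T1 CAS — after: cnt=8, r=7 — ok
T1 LOAD — after: cnt=8, r=8 — load
T1 CAS — after: cnt=9, r=8 — ok
T2 CAS — after: cnt=9, r=7 — retry
T0 CAS — after: cnt=9, r=6 — retry
Log disagrees first at step 5.

step = 5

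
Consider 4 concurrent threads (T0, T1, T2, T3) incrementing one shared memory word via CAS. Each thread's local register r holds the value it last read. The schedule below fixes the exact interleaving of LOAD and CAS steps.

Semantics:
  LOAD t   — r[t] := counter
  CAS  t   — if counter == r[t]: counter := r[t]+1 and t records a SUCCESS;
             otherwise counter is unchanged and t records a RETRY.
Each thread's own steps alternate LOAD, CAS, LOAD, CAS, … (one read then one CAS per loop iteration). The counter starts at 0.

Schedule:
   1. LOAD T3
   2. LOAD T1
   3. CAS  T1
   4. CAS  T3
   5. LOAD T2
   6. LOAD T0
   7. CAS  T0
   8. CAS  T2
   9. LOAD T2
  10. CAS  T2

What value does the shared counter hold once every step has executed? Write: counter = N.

[1] T3.load  rd  (counter 0, T3.r 0)
[2] T1.load  rd  (counter 0, T1.r 0)
[3] T1.cas  hit  (counter 1, T1.r 0)
[4] T3.cas  miss  (counter 1, T3.r 0)
[5] T2.load  rd  (counter 1, T2.r 1)
[6] T0.load  rd  (counter 1, T0.r 1)
[7] T0.cas  hit  (counter 2, T0.r 1)
[8] T2.cas  miss  (counter 2, T2.r 1)
[9] T2.load  rd  (counter 2, T2.r 2)
[10] T2.cas  hit  (counter 3, T2.r 2)

counter = 3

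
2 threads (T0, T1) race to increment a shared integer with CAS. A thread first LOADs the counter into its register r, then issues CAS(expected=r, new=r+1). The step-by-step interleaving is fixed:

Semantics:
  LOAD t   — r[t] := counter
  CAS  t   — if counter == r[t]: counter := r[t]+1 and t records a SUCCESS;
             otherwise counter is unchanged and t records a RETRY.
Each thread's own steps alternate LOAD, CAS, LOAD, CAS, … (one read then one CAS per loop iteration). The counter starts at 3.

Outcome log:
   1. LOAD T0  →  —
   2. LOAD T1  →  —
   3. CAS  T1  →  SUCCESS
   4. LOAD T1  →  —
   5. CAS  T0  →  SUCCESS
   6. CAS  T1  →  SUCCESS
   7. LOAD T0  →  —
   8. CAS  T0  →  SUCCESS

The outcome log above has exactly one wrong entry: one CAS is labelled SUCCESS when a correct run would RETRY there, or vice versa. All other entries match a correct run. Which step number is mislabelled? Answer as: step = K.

Correct run:
T0 LOAD — after: cnt=3, r=3 — load
T1 LOAD — after: cnt=3, r=3 — load
T1 CAS — after: cnt=4, r=3 — ok
T1 LOAD — after: cnt=4, r=4 — load
T0 CAS — after: cnt=4, r=3 — retry
T1 CAS — after: cnt=5, r=4 — ok
T0 LOAD — after: cnt=5, r=5 — load
T0 CAS — after: cnt=6, r=5 — ok
Flip is step 5.

step = 5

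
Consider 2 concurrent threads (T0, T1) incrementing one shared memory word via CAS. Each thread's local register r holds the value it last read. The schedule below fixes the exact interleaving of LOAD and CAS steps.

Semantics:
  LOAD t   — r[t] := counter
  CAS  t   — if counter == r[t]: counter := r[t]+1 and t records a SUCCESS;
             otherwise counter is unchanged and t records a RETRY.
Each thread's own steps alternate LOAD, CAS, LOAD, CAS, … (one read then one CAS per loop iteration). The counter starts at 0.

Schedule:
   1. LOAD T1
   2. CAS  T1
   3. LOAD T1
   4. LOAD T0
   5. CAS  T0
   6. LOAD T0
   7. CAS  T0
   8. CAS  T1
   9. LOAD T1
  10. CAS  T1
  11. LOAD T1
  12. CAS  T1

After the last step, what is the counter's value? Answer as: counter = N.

counter = 5

step 1: T1 LOAD ⇒ load; ctr=0 reg=0
step 2: T1 CAS ⇒ ok; ctr=1 reg=0
step 3: T1 LOAD ⇒ load; ctr=1 reg=1
step 4: T0 LOAD ⇒ load; ctr=1 reg=1
step 5: T0 CAS ⇒ ok; ctr=2 reg=1
step 6: T0 LOAD ⇒ load; ctr=2 reg=2
step 7: T0 CAS ⇒ ok; ctr=3 reg=2
step 8: T1 CAS ⇒ retry; ctr=3 reg=1
step 9: T1 LOAD ⇒ load; ctr=3 reg=3
step 10: T1 CAS ⇒ ok; ctr=4 reg=3
step 11: T1 LOAD ⇒ load; ctr=4 reg=4
step 12: T1 CAS ⇒ ok; ctr=5 reg=4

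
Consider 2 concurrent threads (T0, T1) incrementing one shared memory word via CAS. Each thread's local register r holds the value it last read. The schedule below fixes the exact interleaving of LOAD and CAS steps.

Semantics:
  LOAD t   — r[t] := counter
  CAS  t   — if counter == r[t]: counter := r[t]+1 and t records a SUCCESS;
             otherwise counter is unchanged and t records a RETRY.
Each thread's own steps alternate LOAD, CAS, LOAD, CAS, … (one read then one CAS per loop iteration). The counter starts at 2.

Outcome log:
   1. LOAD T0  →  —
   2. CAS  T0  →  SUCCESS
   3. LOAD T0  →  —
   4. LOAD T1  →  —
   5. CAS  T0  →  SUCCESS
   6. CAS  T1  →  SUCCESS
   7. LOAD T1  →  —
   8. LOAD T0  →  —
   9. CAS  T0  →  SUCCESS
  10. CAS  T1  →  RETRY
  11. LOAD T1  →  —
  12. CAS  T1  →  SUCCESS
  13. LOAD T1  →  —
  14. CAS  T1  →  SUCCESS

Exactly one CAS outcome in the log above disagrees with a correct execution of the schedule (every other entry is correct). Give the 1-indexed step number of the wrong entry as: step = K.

step = 6

Correct run:
#1 T0 reads 2
#2 T0 CAS(2→3) writes; counter now 3
#3 T0 reads 3
#4 T1 reads 3
#5 T0 CAS(3→4) writes; counter now 4
#6 T1 CAS(3→4) fails; counter now 4
#7 T1 reads 4
#8 T0 reads 4
#9 T0 CAS(4→5) writes; counter now 5
#10 T1 CAS(4→5) fails; counter now 5
#11 T1 reads 5
#12 T1 CAS(5→6) writes; counter now 6
#13 T1 reads 6
#14 T1 CAS(6→7) writes; counter now 7
Log disagrees first at step 6.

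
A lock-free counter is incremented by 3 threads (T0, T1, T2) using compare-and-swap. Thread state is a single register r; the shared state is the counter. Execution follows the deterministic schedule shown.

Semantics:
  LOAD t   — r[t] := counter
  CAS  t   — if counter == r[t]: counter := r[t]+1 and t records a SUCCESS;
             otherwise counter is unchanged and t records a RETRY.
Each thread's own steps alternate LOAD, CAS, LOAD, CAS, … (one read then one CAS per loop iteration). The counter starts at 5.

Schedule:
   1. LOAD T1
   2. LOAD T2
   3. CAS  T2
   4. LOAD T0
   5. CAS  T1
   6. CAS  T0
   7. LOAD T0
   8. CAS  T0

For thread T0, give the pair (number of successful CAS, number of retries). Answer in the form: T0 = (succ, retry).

T0 = (2, 0)

1. LOAD T1 → mem=5 r[T1]=5 [LOAD]
2. LOAD T2 → mem=5 r[T2]=5 [LOAD]
3. CAS T2 → mem=6 r[T2]=5 [OK]
4. LOAD T0 → mem=6 r[T0]=6 [LOAD]
5. CAS T1 → mem=6 r[T1]=5 [RETRY]
6. CAS T0 → mem=7 r[T0]=6 [OK]
7. LOAD T0 → mem=7 r[T0]=7 [LOAD]
8. CAS T0 → mem=8 r[T0]=7 [OK]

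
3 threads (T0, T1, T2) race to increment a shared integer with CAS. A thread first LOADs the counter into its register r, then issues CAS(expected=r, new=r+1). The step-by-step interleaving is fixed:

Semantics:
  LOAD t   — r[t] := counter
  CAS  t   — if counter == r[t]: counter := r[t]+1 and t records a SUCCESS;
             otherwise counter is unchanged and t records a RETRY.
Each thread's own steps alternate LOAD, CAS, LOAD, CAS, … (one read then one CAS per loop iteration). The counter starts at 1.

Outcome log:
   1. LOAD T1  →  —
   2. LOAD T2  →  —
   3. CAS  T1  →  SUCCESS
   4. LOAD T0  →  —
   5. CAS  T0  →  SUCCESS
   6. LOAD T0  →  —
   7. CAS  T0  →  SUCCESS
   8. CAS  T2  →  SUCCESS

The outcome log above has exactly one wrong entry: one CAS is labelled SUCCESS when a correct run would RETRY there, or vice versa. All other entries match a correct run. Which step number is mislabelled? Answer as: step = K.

step = 8

Re-executing:
step 1: T1 LOAD ⇒ load; ctr=1 reg=1
step 2: T2 LOAD ⇒ load; ctr=1 reg=1
step 3: T1 CAS ⇒ ok; ctr=2 reg=1
step 4: T0 LOAD ⇒ load; ctr=2 reg=2
step 5: T0 CAS ⇒ ok; ctr=3 reg=2
step 6: T0 LOAD ⇒ load; ctr=3 reg=3
step 7: T0 CAS ⇒ ok; ctr=4 reg=3
step 8: T2 CAS ⇒ retry; ctr=4 reg=1
Flip is step 8.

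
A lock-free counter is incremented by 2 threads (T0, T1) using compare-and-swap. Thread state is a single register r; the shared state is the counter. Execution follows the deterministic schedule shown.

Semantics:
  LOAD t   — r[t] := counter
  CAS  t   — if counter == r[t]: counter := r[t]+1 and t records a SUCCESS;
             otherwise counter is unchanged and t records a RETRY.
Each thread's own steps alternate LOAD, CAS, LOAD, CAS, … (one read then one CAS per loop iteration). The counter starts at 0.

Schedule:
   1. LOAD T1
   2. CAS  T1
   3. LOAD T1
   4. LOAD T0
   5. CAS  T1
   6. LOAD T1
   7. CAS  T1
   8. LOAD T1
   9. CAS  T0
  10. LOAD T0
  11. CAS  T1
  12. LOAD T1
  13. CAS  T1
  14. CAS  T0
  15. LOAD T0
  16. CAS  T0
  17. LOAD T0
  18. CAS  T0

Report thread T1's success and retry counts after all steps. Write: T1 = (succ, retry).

T1 = (5, 0)

T1 LOAD — after: cnt=0, r=0 — load
T1 CAS — after: cnt=1, r=0 — ok
T1 LOAD — after: cnt=1, r=1 — load
T0 LOAD — after: cnt=1, r=1 — load
T1 CAS — after: cnt=2, r=1 — ok
T1 LOAD — after: cnt=2, r=2 — load
T1 CAS — after: cnt=3, r=2 — ok
T1 LOAD — after: cnt=3, r=3 — load
T0 CAS — after: cnt=3, r=1 — retry
T0 LOAD — after: cnt=3, r=3 — load
T1 CAS — after: cnt=4, r=3 — ok
T1 LOAD — after: cnt=4, r=4 — load
T1 CAS — after: cnt=5, r=4 — ok
T0 CAS — after: cnt=5, r=3 — retry
T0 LOAD — after: cnt=5, r=5 — load
T0 CAS — after: cnt=6, r=5 — ok
T0 LOAD — after: cnt=6, r=6 — load
T0 CAS — after: cnt=7, r=6 — ok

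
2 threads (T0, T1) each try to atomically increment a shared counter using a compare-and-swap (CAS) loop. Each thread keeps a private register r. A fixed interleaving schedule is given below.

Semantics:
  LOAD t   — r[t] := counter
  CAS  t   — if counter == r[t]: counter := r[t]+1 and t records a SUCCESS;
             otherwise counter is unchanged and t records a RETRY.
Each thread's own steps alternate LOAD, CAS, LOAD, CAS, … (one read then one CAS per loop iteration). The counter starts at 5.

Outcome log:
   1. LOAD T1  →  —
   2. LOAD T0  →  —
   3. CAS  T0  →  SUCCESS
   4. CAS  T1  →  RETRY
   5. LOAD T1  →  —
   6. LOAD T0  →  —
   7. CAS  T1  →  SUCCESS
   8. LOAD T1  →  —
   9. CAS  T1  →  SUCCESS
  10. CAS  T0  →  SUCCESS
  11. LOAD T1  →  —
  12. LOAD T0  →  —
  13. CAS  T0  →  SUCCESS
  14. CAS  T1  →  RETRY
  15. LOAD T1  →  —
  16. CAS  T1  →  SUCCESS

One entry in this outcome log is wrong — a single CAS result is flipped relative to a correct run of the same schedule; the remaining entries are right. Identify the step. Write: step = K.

Re-executing:
1. LOAD T1 → mem=5 r[T1]=5 [LOAD]
2. LOAD T0 → mem=5 r[T0]=5 [LOAD]
3. CAS T0 → mem=6 r[T0]=5 [OK]
4. CAS T1 → mem=6 r[T1]=5 [RETRY]
5. LOAD T1 → mem=6 r[T1]=6 [LOAD]
6. LOAD T0 → mem=6 r[T0]=6 [LOAD]
7. CAS T1 → mem=7 r[T1]=6 [OK]
8. LOAD T1 → mem=7 r[T1]=7 [LOAD]
9. CAS T1 → mem=8 r[T1]=7 [OK]
10. CAS T0 → mem=8 r[T0]=6 [RETRY]
11. LOAD T1 → mem=8 r[T1]=8 [LOAD]
12. LOAD T0 → mem=8 r[T0]=8 [LOAD]
13. CAS T0 → mem=9 r[T0]=8 [OK]
14. CAS T1 → mem=9 r[T1]=8 [RETRY]
15. LOAD T1 → mem=9 r[T1]=9 [LOAD]
16. CAS T1 → mem=10 r[T1]=9 [OK]
Log disagrees first at step 10.

step = 10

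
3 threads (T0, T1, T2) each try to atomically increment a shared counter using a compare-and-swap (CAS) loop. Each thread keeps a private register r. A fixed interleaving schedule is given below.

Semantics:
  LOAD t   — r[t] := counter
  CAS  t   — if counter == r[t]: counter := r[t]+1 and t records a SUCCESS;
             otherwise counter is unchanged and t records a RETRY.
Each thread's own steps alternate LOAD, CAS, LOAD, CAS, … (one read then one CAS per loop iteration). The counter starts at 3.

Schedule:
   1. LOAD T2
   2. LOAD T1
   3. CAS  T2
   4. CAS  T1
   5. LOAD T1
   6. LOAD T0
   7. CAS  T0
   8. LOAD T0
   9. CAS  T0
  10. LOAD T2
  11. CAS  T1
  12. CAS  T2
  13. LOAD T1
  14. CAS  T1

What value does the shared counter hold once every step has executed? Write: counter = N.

step 1: T2 LOAD ⇒ load; ctr=3 reg=3
step 2: T1 LOAD ⇒ load; ctr=3 reg=3
step 3: T2 CAS ⇒ ok; ctr=4 reg=3
step 4: T1 CAS ⇒ retry; ctr=4 reg=3
step 5: T1 LOAD ⇒ load; ctr=4 reg=4
step 6: T0 LOAD ⇒ load; ctr=4 reg=4
step 7: T0 CAS ⇒ ok; ctr=5 reg=4
step 8: T0 LOAD ⇒ load; ctr=5 reg=5
step 9: T0 CAS ⇒ ok; ctr=6 reg=5
step 10: T2 LOAD ⇒ load; ctr=6 reg=6
step 11: T1 CAS ⇒ retry; ctr=6 reg=4
step 12: T2 CAS ⇒ ok; ctr=7 reg=6
step 13: T1 LOAD ⇒ load; ctr=7 reg=7
step 14: T1 CAS ⇒ ok; ctr=8 reg=7

counter = 8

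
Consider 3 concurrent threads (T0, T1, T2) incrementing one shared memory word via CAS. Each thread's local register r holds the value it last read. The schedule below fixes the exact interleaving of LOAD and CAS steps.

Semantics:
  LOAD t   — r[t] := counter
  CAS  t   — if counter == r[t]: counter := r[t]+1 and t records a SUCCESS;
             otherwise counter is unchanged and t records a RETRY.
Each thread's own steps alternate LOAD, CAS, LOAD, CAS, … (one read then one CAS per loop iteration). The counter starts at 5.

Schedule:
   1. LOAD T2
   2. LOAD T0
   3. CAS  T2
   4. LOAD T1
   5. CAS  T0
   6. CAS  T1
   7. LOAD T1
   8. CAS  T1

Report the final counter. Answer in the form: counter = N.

counter = 8

[1] T2.load  rd  (counter 5, T2.r 5)
[2] T0.load  rd  (counter 5, T0.r 5)
[3] T2.cas  hit  (counter 6, T2.r 5)
[4] T1.load  rd  (counter 6, T1.r 6)
[5] T0.cas  miss  (counter 6, T0.r 5)
[6] T1.cas  hit  (counter 7, T1.r 6)
[7] T1.load  rd  (counter 7, T1.r 7)
[8] T1.cas  hit  (counter 8, T1.r 7)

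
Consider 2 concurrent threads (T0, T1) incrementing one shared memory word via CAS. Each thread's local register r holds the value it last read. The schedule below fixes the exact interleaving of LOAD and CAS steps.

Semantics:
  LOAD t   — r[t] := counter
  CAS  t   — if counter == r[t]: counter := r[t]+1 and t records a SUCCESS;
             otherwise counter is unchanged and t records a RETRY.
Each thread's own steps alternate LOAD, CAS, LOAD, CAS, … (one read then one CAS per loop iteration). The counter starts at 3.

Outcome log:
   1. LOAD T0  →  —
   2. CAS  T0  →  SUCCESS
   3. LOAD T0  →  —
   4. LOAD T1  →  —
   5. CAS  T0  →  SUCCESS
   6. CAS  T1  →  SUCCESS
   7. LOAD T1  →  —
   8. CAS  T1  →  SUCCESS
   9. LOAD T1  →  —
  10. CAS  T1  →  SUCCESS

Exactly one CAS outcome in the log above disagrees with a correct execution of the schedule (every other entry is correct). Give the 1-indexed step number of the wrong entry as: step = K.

step = 6

Re-executing:
   1) LOAD T0:  M=3  r_T0=3
   2) CAS  T0:  M=4  r_T0=3 ✓
   3) LOAD T0:  M=4  r_T0=4
   4) LOAD T1:  M=4  r_T1=4
   5) CAS  T0:  M=5  r_T0=4 ✓
   6) CAS  T1:  M=5  r_T1=4 ✗
   7) LOAD T1:  M=5  r_T1=5
   8) CAS  T1:  M=6  r_T1=5 ✓
   9) LOAD T1:  M=6  r_T1=6
  10) CAS  T1:  M=7  r_T1=6 ✓
Log disagrees first at step 6.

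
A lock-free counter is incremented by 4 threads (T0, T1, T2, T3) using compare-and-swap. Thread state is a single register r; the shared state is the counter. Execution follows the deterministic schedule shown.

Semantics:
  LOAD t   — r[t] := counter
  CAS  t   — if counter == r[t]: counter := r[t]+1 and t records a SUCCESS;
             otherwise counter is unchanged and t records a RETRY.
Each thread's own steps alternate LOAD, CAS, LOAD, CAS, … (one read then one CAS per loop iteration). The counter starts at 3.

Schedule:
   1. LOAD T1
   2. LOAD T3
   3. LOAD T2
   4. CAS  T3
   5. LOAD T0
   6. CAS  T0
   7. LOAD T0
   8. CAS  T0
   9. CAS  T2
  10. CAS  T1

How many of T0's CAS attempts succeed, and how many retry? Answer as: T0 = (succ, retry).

1. LOAD T1 → mem=3 r[T1]=3 [LOAD]
2. LOAD T3 → mem=3 r[T3]=3 [LOAD]
3. LOAD T2 → mem=3 r[T2]=3 [LOAD]
4. CAS T3 → mem=4 r[T3]=3 [OK]
5. LOAD T0 → mem=4 r[T0]=4 [LOAD]
6. CAS T0 → mem=5 r[T0]=4 [OK]
7. LOAD T0 → mem=5 r[T0]=5 [LOAD]
8. CAS T0 → mem=6 r[T0]=5 [OK]
9. CAS T2 → mem=6 r[T2]=3 [RETRY]
10. CAS T1 → mem=6 r[T1]=3 [RETRY]

T0 = (2, 0)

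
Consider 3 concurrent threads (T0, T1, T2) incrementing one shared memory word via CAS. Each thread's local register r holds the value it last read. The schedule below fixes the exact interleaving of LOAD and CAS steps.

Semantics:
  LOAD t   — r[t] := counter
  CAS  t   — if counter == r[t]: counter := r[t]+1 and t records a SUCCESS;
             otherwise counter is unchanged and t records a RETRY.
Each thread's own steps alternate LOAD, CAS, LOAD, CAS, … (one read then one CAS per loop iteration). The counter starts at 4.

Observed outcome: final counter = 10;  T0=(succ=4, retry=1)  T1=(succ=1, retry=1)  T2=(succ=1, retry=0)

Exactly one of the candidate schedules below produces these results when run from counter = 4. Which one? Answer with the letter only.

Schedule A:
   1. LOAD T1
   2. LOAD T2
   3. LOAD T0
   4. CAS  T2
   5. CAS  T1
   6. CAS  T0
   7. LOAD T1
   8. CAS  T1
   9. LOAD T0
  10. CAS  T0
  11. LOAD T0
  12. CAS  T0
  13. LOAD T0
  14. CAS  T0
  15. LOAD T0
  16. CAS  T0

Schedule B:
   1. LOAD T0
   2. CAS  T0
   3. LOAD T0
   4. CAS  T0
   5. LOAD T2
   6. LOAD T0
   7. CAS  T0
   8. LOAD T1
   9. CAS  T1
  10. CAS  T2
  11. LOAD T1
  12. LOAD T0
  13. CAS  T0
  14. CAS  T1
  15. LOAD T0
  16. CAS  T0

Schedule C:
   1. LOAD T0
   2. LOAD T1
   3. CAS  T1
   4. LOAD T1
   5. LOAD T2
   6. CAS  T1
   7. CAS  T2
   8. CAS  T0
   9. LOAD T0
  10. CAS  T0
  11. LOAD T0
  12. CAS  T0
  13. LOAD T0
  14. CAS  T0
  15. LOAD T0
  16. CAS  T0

Tracing schedule A:
   1) LOAD T1:  M=4  r_T1=4
   2) LOAD T2:  M=4  r_T2=4
   3) LOAD T0:  M=4  r_T0=4
   4) CAS  T2:  M=5  r_T2=4 ✓
   5) CAS  T1:  M=5  r_T1=4 ✗
   6) CAS  T0:  M=5  r_T0=4 ✗
   7) LOAD T1:  M=5  r_T1=5
   8) CAS  T1:  M=6  r_T1=5 ✓
   9) LOAD T0:  M=6  r_T0=6
  10) CAS  T0:  M=7  r_T0=6 ✓
  11) LOAD T0:  M=7  r_T0=7
  12) CAS  T0:  M=8  r_T0=7 ✓
  13) LOAD T0:  M=8  r_T0=8
  14) CAS  T0:  M=9  r_T0=8 ✓
  15) LOAD T0:  M=9  r_T0=9
  16) CAS  T0:  M=10  r_T0=9 ✓

A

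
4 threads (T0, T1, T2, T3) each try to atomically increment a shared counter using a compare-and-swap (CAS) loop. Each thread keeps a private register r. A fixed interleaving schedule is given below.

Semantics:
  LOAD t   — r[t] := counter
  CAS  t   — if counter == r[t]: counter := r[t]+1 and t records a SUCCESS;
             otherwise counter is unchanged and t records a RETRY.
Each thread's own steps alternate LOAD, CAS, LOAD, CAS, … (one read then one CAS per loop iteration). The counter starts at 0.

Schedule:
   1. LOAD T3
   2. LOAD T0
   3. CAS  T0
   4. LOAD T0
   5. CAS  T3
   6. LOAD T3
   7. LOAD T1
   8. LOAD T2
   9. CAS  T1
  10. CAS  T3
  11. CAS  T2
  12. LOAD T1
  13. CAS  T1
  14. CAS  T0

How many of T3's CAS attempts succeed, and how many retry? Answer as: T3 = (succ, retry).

T3 = (0, 2)

#1 T3 reads 0
#2 T0 reads 0
#3 T0 CAS(0→1) writes; counter now 1
#4 T0 reads 1
#5 T3 CAS(0→1) fails; counter now 1
#6 T3 reads 1
#7 T1 reads 1
#8 T2 reads 1
#9 T1 CAS(1→2) writes; counter now 2
#10 T3 CAS(1→2) fails; counter now 2
#11 T2 CAS(1→2) fails; counter now 2
#12 T1 reads 2
#13 T1 CAS(2→3) writes; counter now 3
#14 T0 CAS(1→2) fails; counter now 3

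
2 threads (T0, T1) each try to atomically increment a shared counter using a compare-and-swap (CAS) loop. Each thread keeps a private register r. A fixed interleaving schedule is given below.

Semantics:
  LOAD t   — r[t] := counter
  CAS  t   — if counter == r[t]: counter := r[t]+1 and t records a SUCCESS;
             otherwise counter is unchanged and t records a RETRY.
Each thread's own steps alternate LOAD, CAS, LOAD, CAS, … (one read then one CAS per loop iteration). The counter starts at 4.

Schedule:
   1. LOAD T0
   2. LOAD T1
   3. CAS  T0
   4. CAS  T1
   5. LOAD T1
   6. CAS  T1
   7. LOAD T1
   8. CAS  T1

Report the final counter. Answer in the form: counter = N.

counter = 7

1. LOAD T0 → mem=4 r[T0]=4 [LOAD]
2. LOAD T1 → mem=4 r[T1]=4 [LOAD]
3. CAS T0 → mem=5 r[T0]=4 [OK]
4. CAS T1 → mem=5 r[T1]=4 [RETRY]
5. LOAD T1 → mem=5 r[T1]=5 [LOAD]
6. CAS T1 → mem=6 r[T1]=5 [OK]
7. LOAD T1 → mem=6 r[T1]=6 [LOAD]
8. CAS T1 → mem=7 r[T1]=6 [OK]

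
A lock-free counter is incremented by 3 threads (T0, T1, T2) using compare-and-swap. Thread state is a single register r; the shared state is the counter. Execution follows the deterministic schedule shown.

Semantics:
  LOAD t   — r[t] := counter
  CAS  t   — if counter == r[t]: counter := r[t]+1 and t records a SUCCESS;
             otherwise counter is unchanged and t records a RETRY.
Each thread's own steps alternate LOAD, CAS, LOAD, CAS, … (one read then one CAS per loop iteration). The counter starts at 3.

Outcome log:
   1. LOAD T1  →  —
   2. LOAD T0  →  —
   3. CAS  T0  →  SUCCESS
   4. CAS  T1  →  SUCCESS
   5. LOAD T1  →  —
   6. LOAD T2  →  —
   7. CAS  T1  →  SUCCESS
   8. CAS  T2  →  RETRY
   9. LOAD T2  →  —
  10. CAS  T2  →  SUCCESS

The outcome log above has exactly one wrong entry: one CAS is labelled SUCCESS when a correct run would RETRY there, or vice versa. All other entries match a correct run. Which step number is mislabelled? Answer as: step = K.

Correct run:
T1 LOAD — after: cnt=3, r=3 — load
T0 LOAD — after: cnt=3, r=3 — load
T0 CAS — after: cnt=4, r=3 — ok
T1 CAS — after: cnt=4, r=3 — retry
T1 LOAD — after: cnt=4, r=4 — load
T2 LOAD — after: cnt=4, r=4 — load
T1 CAS — after: cnt=5, r=4 — ok
T2 CAS — after: cnt=5, r=4 — retry
T2 LOAD — after: cnt=5, r=5 — load
T2 CAS — after: cnt=6, r=5 — ok
Log disagrees first at step 4.

step = 4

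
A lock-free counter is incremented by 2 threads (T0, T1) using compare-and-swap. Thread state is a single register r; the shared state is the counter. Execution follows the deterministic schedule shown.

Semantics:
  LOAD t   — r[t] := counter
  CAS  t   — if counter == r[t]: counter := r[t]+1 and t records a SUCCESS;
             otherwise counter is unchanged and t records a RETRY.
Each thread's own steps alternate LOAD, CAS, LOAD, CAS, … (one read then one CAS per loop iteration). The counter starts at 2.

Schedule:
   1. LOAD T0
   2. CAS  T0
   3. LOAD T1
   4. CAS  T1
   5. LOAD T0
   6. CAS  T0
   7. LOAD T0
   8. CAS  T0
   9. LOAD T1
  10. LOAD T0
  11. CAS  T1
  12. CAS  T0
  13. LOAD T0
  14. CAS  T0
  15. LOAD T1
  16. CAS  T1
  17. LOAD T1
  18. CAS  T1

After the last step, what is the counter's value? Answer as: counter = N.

counter = 10

[1] T0.load  rd  (counter 2, T0.r 2)
[2] T0.cas  hit  (counter 3, T0.r 2)
[3] T1.load  rd  (counter 3, T1.r 3)
[4] T1.cas  hit  (counter 4, T1.r 3)
[5] T0.load  rd  (counter 4, T0.r 4)
[6] T0.cas  hit  (counter 5, T0.r 4)
[7] T0.load  rd  (counter 5, T0.r 5)
[8] T0.cas  hit  (counter 6, T0.r 5)
[9] T1.load  rd  (counter 6, T1.r 6)
[10] T0.load  rd  (counter 6, T0.r 6)
[11] T1.cas  hit  (counter 7, T1.r 6)
[12] T0.cas  miss  (counter 7, T0.r 6)
[13] T0.load  rd  (counter 7, T0.r 7)
[14] T0.cas  hit  (counter 8, T0.r 7)
[15] T1.load  rd  (counter 8, T1.r 8)
[16] T1.cas  hit  (counter 9, T1.r 8)
[17] T1.load  rd  (counter 9, T1.r 9)
[18] T1.cas  hit  (counter 10, T1.r 9)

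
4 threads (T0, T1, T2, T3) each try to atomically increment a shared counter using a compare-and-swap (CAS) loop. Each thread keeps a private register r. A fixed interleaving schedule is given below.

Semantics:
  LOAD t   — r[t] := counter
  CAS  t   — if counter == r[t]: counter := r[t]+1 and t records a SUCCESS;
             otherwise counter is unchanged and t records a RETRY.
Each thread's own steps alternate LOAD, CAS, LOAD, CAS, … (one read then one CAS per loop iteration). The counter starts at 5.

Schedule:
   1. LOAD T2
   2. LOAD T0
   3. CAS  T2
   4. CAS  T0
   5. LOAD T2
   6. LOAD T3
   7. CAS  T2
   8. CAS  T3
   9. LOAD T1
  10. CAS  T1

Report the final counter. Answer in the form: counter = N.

counter = 8

T2 LOAD — after: cnt=5, r=5 — load
T0 LOAD — after: cnt=5, r=5 — load
T2 CAS — after: cnt=6, r=5 — ok
T0 CAS — after: cnt=6, r=5 — retry
T2 LOAD — after: cnt=6, r=6 — load
T3 LOAD — after: cnt=6, r=6 — load
T2 CAS — after: cnt=7, r=6 — ok
T3 CAS — after: cnt=7, r=6 — retry
T1 LOAD — after: cnt=7, r=7 — load
T1 CAS — after: cnt=8, r=7 — ok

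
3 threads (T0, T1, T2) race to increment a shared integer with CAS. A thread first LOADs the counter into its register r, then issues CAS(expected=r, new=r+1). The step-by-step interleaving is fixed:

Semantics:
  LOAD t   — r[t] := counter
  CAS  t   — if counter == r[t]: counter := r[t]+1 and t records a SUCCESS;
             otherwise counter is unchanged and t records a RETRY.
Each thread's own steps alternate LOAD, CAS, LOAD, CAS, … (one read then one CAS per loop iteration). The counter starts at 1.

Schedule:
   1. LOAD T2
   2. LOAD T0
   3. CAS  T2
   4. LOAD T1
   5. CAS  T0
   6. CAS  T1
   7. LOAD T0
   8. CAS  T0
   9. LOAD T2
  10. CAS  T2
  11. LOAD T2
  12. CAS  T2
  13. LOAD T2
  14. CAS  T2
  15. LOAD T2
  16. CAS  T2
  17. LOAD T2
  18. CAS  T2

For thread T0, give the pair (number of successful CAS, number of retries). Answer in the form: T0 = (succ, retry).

T2 LOAD — after: cnt=1, r=1 — load
T0 LOAD — after: cnt=1, r=1 — load
T2 CAS — after: cnt=2, r=1 — ok
T1 LOAD — after: cnt=2, r=2 — load
T0 CAS — after: cnt=2, r=1 — retry
T1 CAS — after: cnt=3, r=2 — ok
T0 LOAD — after: cnt=3, r=3 — load
T0 CAS — after: cnt=4, r=3 — ok
T2 LOAD — after: cnt=4, r=4 — load
T2 CAS — after: cnt=5, r=4 — ok
T2 LOAD — after: cnt=5, r=5 — load
T2 CAS — after: cnt=6, r=5 — ok
T2 LOAD — after: cnt=6, r=6 — load
T2 CAS — after: cnt=7, r=6 — ok
T2 LOAD — after: cnt=7, r=7 — load
T2 CAS — after: cnt=8, r=7 — ok
T2 LOAD — after: cnt=8, r=8 — load
T2 CAS — after: cnt=9, r=8 — ok

T0 = (1, 1)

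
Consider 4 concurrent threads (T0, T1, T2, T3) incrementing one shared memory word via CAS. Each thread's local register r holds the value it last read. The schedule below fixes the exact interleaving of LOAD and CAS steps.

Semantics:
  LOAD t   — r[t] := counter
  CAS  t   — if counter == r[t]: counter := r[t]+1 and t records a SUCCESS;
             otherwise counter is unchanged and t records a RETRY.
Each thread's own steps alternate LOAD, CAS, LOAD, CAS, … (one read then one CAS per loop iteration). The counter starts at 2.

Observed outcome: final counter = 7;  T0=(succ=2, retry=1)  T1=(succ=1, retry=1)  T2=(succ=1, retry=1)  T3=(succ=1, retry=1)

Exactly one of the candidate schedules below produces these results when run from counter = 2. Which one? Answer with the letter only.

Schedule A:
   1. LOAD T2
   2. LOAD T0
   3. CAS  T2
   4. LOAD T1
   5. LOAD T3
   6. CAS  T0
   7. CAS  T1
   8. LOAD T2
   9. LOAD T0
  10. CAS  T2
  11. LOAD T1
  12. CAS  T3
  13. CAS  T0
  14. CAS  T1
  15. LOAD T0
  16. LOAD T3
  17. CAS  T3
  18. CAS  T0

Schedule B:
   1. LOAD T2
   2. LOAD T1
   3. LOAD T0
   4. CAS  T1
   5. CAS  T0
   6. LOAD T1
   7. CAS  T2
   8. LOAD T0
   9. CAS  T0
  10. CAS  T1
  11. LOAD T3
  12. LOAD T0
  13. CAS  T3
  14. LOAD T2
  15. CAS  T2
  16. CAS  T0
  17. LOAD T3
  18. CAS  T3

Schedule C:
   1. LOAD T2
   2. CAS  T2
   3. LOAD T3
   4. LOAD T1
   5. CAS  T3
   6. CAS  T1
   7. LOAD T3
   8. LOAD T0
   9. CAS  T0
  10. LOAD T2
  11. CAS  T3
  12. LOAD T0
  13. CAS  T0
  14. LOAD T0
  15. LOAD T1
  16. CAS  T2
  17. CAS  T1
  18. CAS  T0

C

Tracing schedule C:
1. LOAD T2 → mem=2 r[T2]=2 [LOAD]
2. CAS T2 → mem=3 r[T2]=2 [OK]
3. LOAD T3 → mem=3 r[T3]=3 [LOAD]
4. LOAD T1 → mem=3 r[T1]=3 [LOAD]
5. CAS T3 → mem=4 r[T3]=3 [OK]
6. CAS T1 → mem=4 r[T1]=3 [RETRY]
7. LOAD T3 → mem=4 r[T3]=4 [LOAD]
8. LOAD T0 → mem=4 r[T0]=4 [LOAD]
9. CAS T0 → mem=5 r[T0]=4 [OK]
10. LOAD T2 → mem=5 r[T2]=5 [LOAD]
11. CAS T3 → mem=5 r[T3]=4 [RETRY]
12. LOAD T0 → mem=5 r[T0]=5 [LOAD]
13. CAS T0 → mem=6 r[T0]=5 [OK]
14. LOAD T0 → mem=6 r[T0]=6 [LOAD]
15. LOAD T1 → mem=6 r[T1]=6 [LOAD]
16. CAS T2 → mem=6 r[T2]=5 [RETRY]
17. CAS T1 → mem=7 r[T1]=6 [OK]
18. CAS T0 → mem=7 r[T0]=6 [RETRY]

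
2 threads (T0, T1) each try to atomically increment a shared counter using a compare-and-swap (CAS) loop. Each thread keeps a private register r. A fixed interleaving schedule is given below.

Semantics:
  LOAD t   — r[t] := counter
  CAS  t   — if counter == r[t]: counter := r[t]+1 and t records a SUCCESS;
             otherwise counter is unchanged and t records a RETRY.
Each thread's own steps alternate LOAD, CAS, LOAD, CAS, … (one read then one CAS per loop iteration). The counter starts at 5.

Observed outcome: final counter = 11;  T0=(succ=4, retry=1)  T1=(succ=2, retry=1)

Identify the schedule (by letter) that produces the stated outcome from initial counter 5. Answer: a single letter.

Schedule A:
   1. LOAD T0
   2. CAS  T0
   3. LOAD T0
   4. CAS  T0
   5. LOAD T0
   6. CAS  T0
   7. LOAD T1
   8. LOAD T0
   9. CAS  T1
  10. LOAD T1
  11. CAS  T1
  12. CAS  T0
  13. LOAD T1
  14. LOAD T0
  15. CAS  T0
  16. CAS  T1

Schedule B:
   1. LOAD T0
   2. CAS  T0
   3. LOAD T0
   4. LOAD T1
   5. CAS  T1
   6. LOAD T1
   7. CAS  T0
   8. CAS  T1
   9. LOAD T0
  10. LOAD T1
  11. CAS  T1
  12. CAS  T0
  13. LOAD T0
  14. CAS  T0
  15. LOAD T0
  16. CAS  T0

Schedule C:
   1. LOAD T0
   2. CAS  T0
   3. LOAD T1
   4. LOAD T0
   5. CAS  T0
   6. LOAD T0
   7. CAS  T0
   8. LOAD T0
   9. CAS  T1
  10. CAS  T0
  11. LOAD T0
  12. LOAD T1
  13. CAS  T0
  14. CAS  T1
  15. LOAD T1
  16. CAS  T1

Simulating candidate A:
#1 T0 reads 5
#2 T0 CAS(5→6) writes; counter now 6
#3 T0 reads 6
#4 T0 CAS(6→7) writes; counter now 7
#5 T0 reads 7
#6 T0 CAS(7→8) writes; counter now 8
#7 T1 reads 8
#8 T0 reads 8
#9 T1 CAS(8→9) writes; counter now 9
#10 T1 reads 9
#11 T1 CAS(9→10) writes; counter now 10
#12 T0 CAS(8→9) fails; counter now 10
#13 T1 reads 10
#14 T0 reads 10
#15 T0 CAS(10→11) writes; counter now 11
#16 T1 CAS(10→11) fails; counter now 11

A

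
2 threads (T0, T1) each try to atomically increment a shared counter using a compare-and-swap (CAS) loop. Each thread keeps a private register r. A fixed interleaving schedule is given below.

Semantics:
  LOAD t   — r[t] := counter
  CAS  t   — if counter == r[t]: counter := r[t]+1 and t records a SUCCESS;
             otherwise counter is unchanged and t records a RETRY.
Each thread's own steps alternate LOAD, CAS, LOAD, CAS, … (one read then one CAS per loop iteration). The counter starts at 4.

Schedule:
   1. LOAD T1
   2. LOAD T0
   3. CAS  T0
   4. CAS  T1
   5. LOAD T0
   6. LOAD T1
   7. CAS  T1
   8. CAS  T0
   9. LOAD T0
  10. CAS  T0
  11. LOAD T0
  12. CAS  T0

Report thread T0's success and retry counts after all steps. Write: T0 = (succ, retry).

T1 LOAD — after: cnt=4, r=4 — load
T0 LOAD — after: cnt=4, r=4 — load
T0 CAS — after: cnt=5, r=4 — ok
T1 CAS — after: cnt=5, r=4 — retry
T0 LOAD — after: cnt=5, r=5 — load
T1 LOAD — after: cnt=5, r=5 — load
T1 CAS — after: cnt=6, r=5 — ok
T0 CAS — after: cnt=6, r=5 — retry
T0 LOAD — after: cnt=6, r=6 — load
T0 CAS — after: cnt=7, r=6 — ok
T0 LOAD — after: cnt=7, r=7 — load
T0 CAS — after: cnt=8, r=7 — ok

T0 = (3, 1)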